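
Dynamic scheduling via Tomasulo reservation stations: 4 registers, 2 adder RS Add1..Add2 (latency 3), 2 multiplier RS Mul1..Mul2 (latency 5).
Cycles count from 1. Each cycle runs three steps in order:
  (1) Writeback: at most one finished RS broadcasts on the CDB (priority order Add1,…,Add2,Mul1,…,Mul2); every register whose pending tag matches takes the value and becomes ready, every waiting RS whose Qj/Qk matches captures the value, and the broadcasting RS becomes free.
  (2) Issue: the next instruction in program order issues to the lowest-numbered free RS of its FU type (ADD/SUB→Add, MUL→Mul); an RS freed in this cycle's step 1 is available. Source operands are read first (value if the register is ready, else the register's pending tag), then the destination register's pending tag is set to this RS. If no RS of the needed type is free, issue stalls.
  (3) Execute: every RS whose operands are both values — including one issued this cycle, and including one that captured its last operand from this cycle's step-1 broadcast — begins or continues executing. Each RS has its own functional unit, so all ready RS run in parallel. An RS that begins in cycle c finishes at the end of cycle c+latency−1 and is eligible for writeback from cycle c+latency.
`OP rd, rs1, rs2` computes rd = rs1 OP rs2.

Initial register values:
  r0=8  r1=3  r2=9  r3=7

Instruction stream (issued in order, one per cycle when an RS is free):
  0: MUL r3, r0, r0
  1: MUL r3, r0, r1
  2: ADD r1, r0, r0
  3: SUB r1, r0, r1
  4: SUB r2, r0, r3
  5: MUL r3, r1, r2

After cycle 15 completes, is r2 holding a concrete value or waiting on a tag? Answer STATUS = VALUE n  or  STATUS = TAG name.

cycle 1: issue MUL r3<-Mul1 // r0:8,r1:3,r2:9,r3:Mul1
cycle 2: issue MUL r3<-Mul2 // r0:8,r1:3,r2:9,r3:Mul2
cycle 3: issue ADD r1<-Add1 // r0:8,r1:Add1,r2:9,r3:Mul2
cycle 4: issue SUB r1<-Add2 // r0:8,r1:Add2,r2:9,r3:Mul2
cycle 5: stall // r0:8,r1:Add2,r2:9,r3:Mul2
cycle 6: CDB Add1=16; issue SUB r2<-Add1 // r0:8,r1:Add2,r2:Add1,r3:Mul2
cycle 7: CDB Mul1=64; issue MUL r3<-Mul1 // r0:8,r1:Add2,r2:Add1,r3:Mul1
cycle 8: CDB Mul2=24 // r0:8,r1:Add2,r2:Add1,r3:Mul1
cycle 9: CDB Add2=-8 // r0:8,r1:-8,r2:Add1,r3:Mul1
cycle 10: - // r0:8,r1:-8,r2:Add1,r3:Mul1
cycle 11: CDB Add1=-16 // r0:8,r1:-8,r2:-16,r3:Mul1
cycle 12: - // r0:8,r1:-8,r2:-16,r3:Mul1
cycle 13: - // r0:8,r1:-8,r2:-16,r3:Mul1
cycle 14: - // r0:8,r1:-8,r2:-16,r3:Mul1
cycle 15: - // r0:8,r1:-8,r2:-16,r3:Mul1

STATUS = VALUE -16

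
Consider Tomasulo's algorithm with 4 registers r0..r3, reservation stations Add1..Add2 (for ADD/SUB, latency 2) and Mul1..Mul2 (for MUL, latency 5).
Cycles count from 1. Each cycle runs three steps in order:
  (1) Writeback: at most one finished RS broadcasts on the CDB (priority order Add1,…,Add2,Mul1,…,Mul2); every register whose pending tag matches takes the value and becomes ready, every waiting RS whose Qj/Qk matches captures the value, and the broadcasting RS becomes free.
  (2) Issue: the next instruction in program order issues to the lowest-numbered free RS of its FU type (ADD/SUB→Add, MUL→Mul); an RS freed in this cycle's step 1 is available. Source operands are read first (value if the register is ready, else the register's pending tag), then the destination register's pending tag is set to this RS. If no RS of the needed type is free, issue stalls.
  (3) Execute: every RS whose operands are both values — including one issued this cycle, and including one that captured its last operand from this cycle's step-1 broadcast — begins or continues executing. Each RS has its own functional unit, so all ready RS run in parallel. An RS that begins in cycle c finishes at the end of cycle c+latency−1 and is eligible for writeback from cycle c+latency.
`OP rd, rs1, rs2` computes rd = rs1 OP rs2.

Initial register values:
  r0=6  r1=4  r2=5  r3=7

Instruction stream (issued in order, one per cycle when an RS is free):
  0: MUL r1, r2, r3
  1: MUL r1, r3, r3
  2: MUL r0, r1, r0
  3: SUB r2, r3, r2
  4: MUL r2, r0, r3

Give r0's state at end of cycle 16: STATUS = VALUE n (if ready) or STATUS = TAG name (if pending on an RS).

  c1: issue MUL r1<-Mul1  regs: r0:6,r1:Mul1,r2:5,r3:7
  c2: issue MUL r1<-Mul2  regs: r0:6,r1:Mul2,r2:5,r3:7
  c3: stall  regs: r0:6,r1:Mul2,r2:5,r3:7
  c4: stall  regs: r0:6,r1:Mul2,r2:5,r3:7
  c5: stall  regs: r0:6,r1:Mul2,r2:5,r3:7
  c6: CDB Mul1=35; issue MUL r0<-Mul1  regs: r0:Mul1,r1:Mul2,r2:5,r3:7
  c7: CDB Mul2=49; issue SUB r2<-Add1  regs: r0:Mul1,r1:49,r2:Add1,r3:7
  c8: issue MUL r2<-Mul2  regs: r0:Mul1,r1:49,r2:Mul2,r3:7
  c9: CDB Add1=2  regs: r0:Mul1,r1:49,r2:Mul2,r3:7
  c10: -  regs: r0:Mul1,r1:49,r2:Mul2,r3:7
  c11: -  regs: r0:Mul1,r1:49,r2:Mul2,r3:7
  c12: CDB Mul1=294  regs: r0:294,r1:49,r2:Mul2,r3:7
  c13: -  regs: r0:294,r1:49,r2:Mul2,r3:7
  c14: -  regs: r0:294,r1:49,r2:Mul2,r3:7
  c15: -  regs: r0:294,r1:49,r2:Mul2,r3:7
  c16: -  regs: r0:294,r1:49,r2:Mul2,r3:7

STATUS = VALUE 294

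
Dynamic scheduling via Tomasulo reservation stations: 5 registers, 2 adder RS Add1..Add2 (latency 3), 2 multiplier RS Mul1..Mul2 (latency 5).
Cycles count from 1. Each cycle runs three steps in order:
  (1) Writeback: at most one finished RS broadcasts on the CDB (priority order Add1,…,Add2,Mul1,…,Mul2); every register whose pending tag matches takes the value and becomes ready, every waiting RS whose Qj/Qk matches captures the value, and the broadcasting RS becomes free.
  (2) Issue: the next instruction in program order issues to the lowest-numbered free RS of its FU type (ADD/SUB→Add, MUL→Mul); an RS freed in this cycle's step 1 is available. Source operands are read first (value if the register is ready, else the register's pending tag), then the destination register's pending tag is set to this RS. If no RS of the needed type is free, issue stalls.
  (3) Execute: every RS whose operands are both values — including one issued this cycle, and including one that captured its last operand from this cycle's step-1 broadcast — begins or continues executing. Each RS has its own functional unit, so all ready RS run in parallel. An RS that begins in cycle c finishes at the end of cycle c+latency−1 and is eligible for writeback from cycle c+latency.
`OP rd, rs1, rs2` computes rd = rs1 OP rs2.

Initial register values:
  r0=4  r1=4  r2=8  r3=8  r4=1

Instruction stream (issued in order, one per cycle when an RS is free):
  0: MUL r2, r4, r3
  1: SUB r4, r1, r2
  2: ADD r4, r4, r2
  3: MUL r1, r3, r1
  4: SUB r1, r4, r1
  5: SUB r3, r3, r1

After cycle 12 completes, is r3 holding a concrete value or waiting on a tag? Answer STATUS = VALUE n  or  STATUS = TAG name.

STATUS = TAG Add2

  c1: issue MUL r2<-Mul1  regs: r0:4,r1:4,r2:Mul1,r3:8,r4:1
  c2: issue SUB r4<-Add1  regs: r0:4,r1:4,r2:Mul1,r3:8,r4:Add1
  c3: issue ADD r4<-Add2  regs: r0:4,r1:4,r2:Mul1,r3:8,r4:Add2
  c4: issue MUL r1<-Mul2  regs: r0:4,r1:Mul2,r2:Mul1,r3:8,r4:Add2
  c5: stall  regs: r0:4,r1:Mul2,r2:Mul1,r3:8,r4:Add2
  c6: CDB Mul1=8; stall  regs: r0:4,r1:Mul2,r2:8,r3:8,r4:Add2
  c7: stall  regs: r0:4,r1:Mul2,r2:8,r3:8,r4:Add2
  c8: stall  regs: r0:4,r1:Mul2,r2:8,r3:8,r4:Add2
  c9: CDB Add1=-4; issue SUB r1<-Add1  regs: r0:4,r1:Add1,r2:8,r3:8,r4:Add2
  c10: CDB Mul2=32; stall  regs: r0:4,r1:Add1,r2:8,r3:8,r4:Add2
  c11: stall  regs: r0:4,r1:Add1,r2:8,r3:8,r4:Add2
  c12: CDB Add2=4; issue SUB r3<-Add2  regs: r0:4,r1:Add1,r2:8,r3:Add2,r4:4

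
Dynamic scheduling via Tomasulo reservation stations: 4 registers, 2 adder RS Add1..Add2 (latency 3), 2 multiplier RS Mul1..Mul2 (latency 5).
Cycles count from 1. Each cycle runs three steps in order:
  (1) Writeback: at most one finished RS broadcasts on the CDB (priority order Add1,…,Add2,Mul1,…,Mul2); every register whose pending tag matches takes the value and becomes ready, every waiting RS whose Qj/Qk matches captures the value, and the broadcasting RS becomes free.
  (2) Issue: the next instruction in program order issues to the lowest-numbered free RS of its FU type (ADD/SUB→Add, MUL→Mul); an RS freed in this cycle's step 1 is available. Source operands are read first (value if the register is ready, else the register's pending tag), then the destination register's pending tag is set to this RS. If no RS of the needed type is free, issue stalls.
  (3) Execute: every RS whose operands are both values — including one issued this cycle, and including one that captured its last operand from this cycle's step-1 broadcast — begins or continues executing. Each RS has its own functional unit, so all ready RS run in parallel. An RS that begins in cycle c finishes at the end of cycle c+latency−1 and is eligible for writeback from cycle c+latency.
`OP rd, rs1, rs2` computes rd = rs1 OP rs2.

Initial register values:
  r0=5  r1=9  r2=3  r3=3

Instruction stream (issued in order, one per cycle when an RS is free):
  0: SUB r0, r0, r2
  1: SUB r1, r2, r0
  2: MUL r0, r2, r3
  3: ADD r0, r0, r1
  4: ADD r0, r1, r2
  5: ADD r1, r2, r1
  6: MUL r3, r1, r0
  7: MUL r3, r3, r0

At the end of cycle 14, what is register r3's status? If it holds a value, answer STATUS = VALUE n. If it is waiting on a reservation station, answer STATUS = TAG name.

STATUS = TAG Mul2

  c1: issue SUB r0<-Add1  regs: r0:Add1,r1:9,r2:3,r3:3
  c2: issue SUB r1<-Add2  regs: r0:Add1,r1:Add2,r2:3,r3:3
  c3: issue MUL r0<-Mul1  regs: r0:Mul1,r1:Add2,r2:3,r3:3
  c4: CDB Add1=2; issue ADD r0<-Add1  regs: r0:Add1,r1:Add2,r2:3,r3:3
  c5: stall  regs: r0:Add1,r1:Add2,r2:3,r3:3
  c6: stall  regs: r0:Add1,r1:Add2,r2:3,r3:3
  c7: CDB Add2=1; issue ADD r0<-Add2  regs: r0:Add2,r1:1,r2:3,r3:3
  c8: CDB Mul1=9; stall  regs: r0:Add2,r1:1,r2:3,r3:3
  c9: stall  regs: r0:Add2,r1:1,r2:3,r3:3
  c10: CDB Add2=4; issue ADD r1<-Add2  regs: r0:4,r1:Add2,r2:3,r3:3
  c11: CDB Add1=10; issue MUL r3<-Mul1  regs: r0:4,r1:Add2,r2:3,r3:Mul1
  c12: issue MUL r3<-Mul2  regs: r0:4,r1:Add2,r2:3,r3:Mul2
  c13: CDB Add2=4  regs: r0:4,r1:4,r2:3,r3:Mul2
  c14: -  regs: r0:4,r1:4,r2:3,r3:Mul2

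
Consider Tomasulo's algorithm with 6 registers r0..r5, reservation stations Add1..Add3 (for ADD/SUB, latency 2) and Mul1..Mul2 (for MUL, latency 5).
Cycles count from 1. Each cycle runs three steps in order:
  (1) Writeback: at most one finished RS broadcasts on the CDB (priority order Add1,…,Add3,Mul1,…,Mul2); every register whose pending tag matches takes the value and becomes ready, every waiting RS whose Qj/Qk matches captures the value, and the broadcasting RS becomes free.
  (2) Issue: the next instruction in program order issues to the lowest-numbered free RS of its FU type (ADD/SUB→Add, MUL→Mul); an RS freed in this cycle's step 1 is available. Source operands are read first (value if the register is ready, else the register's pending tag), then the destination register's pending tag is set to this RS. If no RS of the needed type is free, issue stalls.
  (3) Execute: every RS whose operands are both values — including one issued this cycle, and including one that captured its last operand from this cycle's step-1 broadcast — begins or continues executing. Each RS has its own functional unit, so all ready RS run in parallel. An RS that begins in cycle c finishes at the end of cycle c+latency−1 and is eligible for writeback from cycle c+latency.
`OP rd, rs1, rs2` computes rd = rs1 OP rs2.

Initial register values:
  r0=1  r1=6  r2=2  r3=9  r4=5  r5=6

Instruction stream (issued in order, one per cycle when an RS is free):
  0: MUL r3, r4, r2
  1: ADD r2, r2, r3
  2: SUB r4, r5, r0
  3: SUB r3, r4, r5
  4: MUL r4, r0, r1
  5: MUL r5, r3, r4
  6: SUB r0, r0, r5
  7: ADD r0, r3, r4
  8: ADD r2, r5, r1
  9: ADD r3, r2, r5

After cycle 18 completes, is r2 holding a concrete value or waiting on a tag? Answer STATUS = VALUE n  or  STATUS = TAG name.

  c1: issue MUL r3<-Mul1  regs: r0:1,r1:6,r2:2,r3:Mul1,r4:5,r5:6
  c2: issue ADD r2<-Add1  regs: r0:1,r1:6,r2:Add1,r3:Mul1,r4:5,r5:6
  c3: issue SUB r4<-Add2  regs: r0:1,r1:6,r2:Add1,r3:Mul1,r4:Add2,r5:6
  c4: issue SUB r3<-Add3  regs: r0:1,r1:6,r2:Add1,r3:Add3,r4:Add2,r5:6
  c5: CDB Add2=5; issue MUL r4<-Mul2  regs: r0:1,r1:6,r2:Add1,r3:Add3,r4:Mul2,r5:6
  c6: CDB Mul1=10; issue MUL r5<-Mul1  regs: r0:1,r1:6,r2:Add1,r3:Add3,r4:Mul2,r5:Mul1
  c7: CDB Add3=-1; issue SUB r0<-Add2  regs: r0:Add2,r1:6,r2:Add1,r3:-1,r4:Mul2,r5:Mul1
  c8: CDB Add1=12; issue ADD r0<-Add1  regs: r0:Add1,r1:6,r2:12,r3:-1,r4:Mul2,r5:Mul1
  c9: issue ADD r2<-Add3  regs: r0:Add1,r1:6,r2:Add3,r3:-1,r4:Mul2,r5:Mul1
  c10: CDB Mul2=6; stall  regs: r0:Add1,r1:6,r2:Add3,r3:-1,r4:6,r5:Mul1
  c11: stall  regs: r0:Add1,r1:6,r2:Add3,r3:-1,r4:6,r5:Mul1
  c12: CDB Add1=5; issue ADD r3<-Add1  regs: r0:5,r1:6,r2:Add3,r3:Add1,r4:6,r5:Mul1
  c13: -  regs: r0:5,r1:6,r2:Add3,r3:Add1,r4:6,r5:Mul1
  c14: -  regs: r0:5,r1:6,r2:Add3,r3:Add1,r4:6,r5:Mul1
  c15: CDB Mul1=-6  regs: r0:5,r1:6,r2:Add3,r3:Add1,r4:6,r5:-6
  c16: -  regs: r0:5,r1:6,r2:Add3,r3:Add1,r4:6,r5:-6
  c17: CDB Add2=7  regs: r0:5,r1:6,r2:Add3,r3:Add1,r4:6,r5:-6
  c18: CDB Add3=0  regs: r0:5,r1:6,r2:0,r3:Add1,r4:6,r5:-6

STATUS = VALUE 0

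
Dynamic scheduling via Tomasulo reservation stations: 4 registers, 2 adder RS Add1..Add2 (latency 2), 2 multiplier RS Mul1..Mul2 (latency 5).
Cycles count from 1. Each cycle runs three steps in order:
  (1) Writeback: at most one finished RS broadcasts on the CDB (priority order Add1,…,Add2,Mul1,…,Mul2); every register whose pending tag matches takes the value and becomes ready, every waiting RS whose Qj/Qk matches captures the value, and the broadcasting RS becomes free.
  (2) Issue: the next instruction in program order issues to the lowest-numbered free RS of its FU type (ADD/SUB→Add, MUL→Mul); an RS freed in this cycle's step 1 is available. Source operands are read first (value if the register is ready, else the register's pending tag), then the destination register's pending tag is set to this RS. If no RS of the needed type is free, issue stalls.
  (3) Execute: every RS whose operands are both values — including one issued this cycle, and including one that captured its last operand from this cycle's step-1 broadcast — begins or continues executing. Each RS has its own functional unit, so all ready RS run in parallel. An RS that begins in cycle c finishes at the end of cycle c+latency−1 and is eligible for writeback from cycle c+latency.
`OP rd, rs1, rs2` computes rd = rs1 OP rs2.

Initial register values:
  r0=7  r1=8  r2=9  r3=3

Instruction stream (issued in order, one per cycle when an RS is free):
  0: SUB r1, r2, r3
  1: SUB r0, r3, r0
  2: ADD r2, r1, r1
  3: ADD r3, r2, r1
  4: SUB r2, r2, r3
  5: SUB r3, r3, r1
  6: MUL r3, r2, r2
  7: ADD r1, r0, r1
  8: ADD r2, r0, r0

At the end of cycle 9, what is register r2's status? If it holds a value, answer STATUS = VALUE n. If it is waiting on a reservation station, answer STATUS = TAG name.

  c1: issue SUB r1<-Add1  regs: r0:7,r1:Add1,r2:9,r3:3
  c2: issue SUB r0<-Add2  regs: r0:Add2,r1:Add1,r2:9,r3:3
  c3: CDB Add1=6; issue ADD r2<-Add1  regs: r0:Add2,r1:6,r2:Add1,r3:3
  c4: CDB Add2=-4; issue ADD r3<-Add2  regs: r0:-4,r1:6,r2:Add1,r3:Add2
  c5: CDB Add1=12; issue SUB r2<-Add1  regs: r0:-4,r1:6,r2:Add1,r3:Add2
  c6: stall  regs: r0:-4,r1:6,r2:Add1,r3:Add2
  c7: CDB Add2=18; issue SUB r3<-Add2  regs: r0:-4,r1:6,r2:Add1,r3:Add2
  c8: issue MUL r3<-Mul1  regs: r0:-4,r1:6,r2:Add1,r3:Mul1
  c9: CDB Add1=-6; issue ADD r1<-Add1  regs: r0:-4,r1:Add1,r2:-6,r3:Mul1

STATUS = VALUE -6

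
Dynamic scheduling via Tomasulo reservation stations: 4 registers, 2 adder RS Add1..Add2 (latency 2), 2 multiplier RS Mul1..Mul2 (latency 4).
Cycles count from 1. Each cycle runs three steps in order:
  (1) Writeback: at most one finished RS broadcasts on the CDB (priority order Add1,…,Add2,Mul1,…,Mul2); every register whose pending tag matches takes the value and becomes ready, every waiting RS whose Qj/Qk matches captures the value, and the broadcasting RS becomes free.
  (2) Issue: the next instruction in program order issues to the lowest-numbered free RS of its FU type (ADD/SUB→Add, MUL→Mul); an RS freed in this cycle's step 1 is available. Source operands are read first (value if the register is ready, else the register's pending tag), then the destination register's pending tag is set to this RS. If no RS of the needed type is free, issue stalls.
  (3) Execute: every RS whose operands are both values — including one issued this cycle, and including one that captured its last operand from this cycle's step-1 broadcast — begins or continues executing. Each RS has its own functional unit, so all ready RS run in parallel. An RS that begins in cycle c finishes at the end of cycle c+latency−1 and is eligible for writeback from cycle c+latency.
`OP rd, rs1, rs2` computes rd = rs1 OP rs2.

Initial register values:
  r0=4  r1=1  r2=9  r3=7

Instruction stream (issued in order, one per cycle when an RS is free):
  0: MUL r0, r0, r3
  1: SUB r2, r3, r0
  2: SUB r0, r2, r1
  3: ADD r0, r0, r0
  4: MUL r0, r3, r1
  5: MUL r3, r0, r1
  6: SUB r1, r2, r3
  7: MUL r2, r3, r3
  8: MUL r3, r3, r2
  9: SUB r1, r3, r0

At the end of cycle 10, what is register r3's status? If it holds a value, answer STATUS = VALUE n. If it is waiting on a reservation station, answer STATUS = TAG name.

cycle 1: issue MUL r0<-Mul1 // r0:Mul1,r1:1,r2:9,r3:7
cycle 2: issue SUB r2<-Add1 // r0:Mul1,r1:1,r2:Add1,r3:7
cycle 3: issue SUB r0<-Add2 // r0:Add2,r1:1,r2:Add1,r3:7
cycle 4: stall // r0:Add2,r1:1,r2:Add1,r3:7
cycle 5: CDB Mul1=28; stall // r0:Add2,r1:1,r2:Add1,r3:7
cycle 6: stall // r0:Add2,r1:1,r2:Add1,r3:7
cycle 7: CDB Add1=-21; issue ADD r0<-Add1 // r0:Add1,r1:1,r2:-21,r3:7
cycle 8: issue MUL r0<-Mul1 // r0:Mul1,r1:1,r2:-21,r3:7
cycle 9: CDB Add2=-22; issue MUL r3<-Mul2 // r0:Mul1,r1:1,r2:-21,r3:Mul2
cycle 10: issue SUB r1<-Add2 // r0:Mul1,r1:Add2,r2:-21,r3:Mul2

STATUS = TAG Mul2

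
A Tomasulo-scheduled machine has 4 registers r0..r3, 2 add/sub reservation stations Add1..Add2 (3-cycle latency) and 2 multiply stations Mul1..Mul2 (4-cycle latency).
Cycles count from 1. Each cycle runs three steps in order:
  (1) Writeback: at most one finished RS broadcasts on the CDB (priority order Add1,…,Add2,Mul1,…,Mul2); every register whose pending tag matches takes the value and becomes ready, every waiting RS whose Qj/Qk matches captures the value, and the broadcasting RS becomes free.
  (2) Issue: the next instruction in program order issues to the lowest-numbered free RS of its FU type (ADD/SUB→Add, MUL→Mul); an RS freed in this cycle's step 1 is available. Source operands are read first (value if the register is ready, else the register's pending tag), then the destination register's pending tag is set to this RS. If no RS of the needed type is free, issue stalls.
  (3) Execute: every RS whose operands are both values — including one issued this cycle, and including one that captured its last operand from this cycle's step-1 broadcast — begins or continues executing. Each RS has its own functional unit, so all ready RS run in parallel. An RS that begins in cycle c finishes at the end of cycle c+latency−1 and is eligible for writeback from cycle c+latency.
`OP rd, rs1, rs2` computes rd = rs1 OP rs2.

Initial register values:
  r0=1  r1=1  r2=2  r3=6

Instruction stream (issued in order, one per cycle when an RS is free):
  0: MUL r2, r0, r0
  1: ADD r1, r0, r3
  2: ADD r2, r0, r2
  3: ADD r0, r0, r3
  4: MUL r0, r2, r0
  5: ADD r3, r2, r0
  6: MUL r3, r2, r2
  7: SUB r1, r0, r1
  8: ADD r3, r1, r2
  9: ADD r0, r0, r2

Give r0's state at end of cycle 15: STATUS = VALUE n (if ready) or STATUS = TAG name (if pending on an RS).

STATUS = VALUE 14

c1: issue MUL r2<-Mul1 | r0:1,r1:1,r2:Mul1,r3:6
c2: issue ADD r1<-Add1 | r0:1,r1:Add1,r2:Mul1,r3:6
c3: issue ADD r2<-Add2 | r0:1,r1:Add1,r2:Add2,r3:6
c4: stall | r0:1,r1:Add1,r2:Add2,r3:6
c5: CDB Add1=7; issue ADD r0<-Add1 | r0:Add1,r1:7,r2:Add2,r3:6
c6: CDB Mul1=1; issue MUL r0<-Mul1 | r0:Mul1,r1:7,r2:Add2,r3:6
c7: stall | r0:Mul1,r1:7,r2:Add2,r3:6
c8: CDB Add1=7; issue ADD r3<-Add1 | r0:Mul1,r1:7,r2:Add2,r3:Add1
c9: CDB Add2=2; issue MUL r3<-Mul2 | r0:Mul1,r1:7,r2:2,r3:Mul2
c10: issue SUB r1<-Add2 | r0:Mul1,r1:Add2,r2:2,r3:Mul2
c11: stall | r0:Mul1,r1:Add2,r2:2,r3:Mul2
c12: stall | r0:Mul1,r1:Add2,r2:2,r3:Mul2
c13: CDB Mul1=14; stall | r0:14,r1:Add2,r2:2,r3:Mul2
c14: CDB Mul2=4; stall | r0:14,r1:Add2,r2:2,r3:4
c15: stall | r0:14,r1:Add2,r2:2,r3:4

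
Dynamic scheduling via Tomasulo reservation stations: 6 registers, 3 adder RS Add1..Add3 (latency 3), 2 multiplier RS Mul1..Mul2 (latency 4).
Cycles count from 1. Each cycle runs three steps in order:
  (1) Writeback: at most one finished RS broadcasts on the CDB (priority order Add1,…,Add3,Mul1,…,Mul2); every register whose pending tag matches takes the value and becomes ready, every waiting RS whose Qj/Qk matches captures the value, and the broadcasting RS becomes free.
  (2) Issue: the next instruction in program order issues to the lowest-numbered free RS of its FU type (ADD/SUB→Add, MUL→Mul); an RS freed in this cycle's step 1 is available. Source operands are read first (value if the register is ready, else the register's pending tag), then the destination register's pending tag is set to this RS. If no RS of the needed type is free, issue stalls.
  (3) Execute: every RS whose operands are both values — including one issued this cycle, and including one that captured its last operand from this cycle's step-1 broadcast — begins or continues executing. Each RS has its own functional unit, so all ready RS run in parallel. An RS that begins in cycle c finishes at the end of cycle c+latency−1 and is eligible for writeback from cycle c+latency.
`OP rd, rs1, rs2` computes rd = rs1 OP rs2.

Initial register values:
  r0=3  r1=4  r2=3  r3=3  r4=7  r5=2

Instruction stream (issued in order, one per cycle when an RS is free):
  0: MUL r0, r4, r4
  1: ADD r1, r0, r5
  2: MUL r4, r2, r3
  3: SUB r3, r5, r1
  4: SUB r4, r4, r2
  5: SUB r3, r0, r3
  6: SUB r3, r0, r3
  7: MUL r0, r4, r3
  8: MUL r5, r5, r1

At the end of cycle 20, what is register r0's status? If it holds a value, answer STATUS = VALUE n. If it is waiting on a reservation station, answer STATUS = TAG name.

cycle 1: issue MUL r0<-Mul1 // r0:Mul1,r1:4,r2:3,r3:3,r4:7,r5:2
cycle 2: issue ADD r1<-Add1 // r0:Mul1,r1:Add1,r2:3,r3:3,r4:7,r5:2
cycle 3: issue MUL r4<-Mul2 // r0:Mul1,r1:Add1,r2:3,r3:3,r4:Mul2,r5:2
cycle 4: issue SUB r3<-Add2 // r0:Mul1,r1:Add1,r2:3,r3:Add2,r4:Mul2,r5:2
cycle 5: CDB Mul1=49; issue SUB r4<-Add3 // r0:49,r1:Add1,r2:3,r3:Add2,r4:Add3,r5:2
cycle 6: stall // r0:49,r1:Add1,r2:3,r3:Add2,r4:Add3,r5:2
cycle 7: CDB Mul2=9; stall // r0:49,r1:Add1,r2:3,r3:Add2,r4:Add3,r5:2
cycle 8: CDB Add1=51; issue SUB r3<-Add1 // r0:49,r1:51,r2:3,r3:Add1,r4:Add3,r5:2
cycle 9: stall // r0:49,r1:51,r2:3,r3:Add1,r4:Add3,r5:2
cycle 10: CDB Add3=6; issue SUB r3<-Add3 // r0:49,r1:51,r2:3,r3:Add3,r4:6,r5:2
cycle 11: CDB Add2=-49; issue MUL r0<-Mul1 // r0:Mul1,r1:51,r2:3,r3:Add3,r4:6,r5:2
cycle 12: issue MUL r5<-Mul2 // r0:Mul1,r1:51,r2:3,r3:Add3,r4:6,r5:Mul2
cycle 13: - // r0:Mul1,r1:51,r2:3,r3:Add3,r4:6,r5:Mul2
cycle 14: CDB Add1=98 // r0:Mul1,r1:51,r2:3,r3:Add3,r4:6,r5:Mul2
cycle 15: - // r0:Mul1,r1:51,r2:3,r3:Add3,r4:6,r5:Mul2
cycle 16: CDB Mul2=102 // r0:Mul1,r1:51,r2:3,r3:Add3,r4:6,r5:102
cycle 17: CDB Add3=-49 // r0:Mul1,r1:51,r2:3,r3:-49,r4:6,r5:102
cycle 18: - // r0:Mul1,r1:51,r2:3,r3:-49,r4:6,r5:102
cycle 19: - // r0:Mul1,r1:51,r2:3,r3:-49,r4:6,r5:102
cycle 20: - // r0:Mul1,r1:51,r2:3,r3:-49,r4:6,r5:102

STATUS = TAG Mul1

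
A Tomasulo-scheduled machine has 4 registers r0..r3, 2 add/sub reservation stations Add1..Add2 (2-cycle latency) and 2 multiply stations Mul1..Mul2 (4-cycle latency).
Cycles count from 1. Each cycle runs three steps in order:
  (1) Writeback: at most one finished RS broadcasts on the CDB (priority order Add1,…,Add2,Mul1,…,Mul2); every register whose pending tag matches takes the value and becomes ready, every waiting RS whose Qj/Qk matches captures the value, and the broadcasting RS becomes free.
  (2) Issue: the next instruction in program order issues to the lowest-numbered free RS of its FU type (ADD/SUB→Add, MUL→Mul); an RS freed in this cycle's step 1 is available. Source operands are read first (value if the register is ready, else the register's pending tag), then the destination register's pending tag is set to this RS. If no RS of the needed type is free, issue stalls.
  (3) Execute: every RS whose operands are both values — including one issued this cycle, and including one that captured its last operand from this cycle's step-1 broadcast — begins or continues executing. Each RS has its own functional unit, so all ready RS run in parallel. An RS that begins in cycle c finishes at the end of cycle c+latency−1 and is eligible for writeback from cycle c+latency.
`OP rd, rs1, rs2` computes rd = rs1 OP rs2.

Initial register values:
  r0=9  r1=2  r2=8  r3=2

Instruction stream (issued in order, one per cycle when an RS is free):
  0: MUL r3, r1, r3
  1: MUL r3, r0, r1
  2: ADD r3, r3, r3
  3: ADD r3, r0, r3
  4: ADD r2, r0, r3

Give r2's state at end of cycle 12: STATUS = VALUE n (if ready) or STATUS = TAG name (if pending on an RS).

STATUS = VALUE 54

c1: issue MUL r3<-Mul1 | r0:9,r1:2,r2:8,r3:Mul1
c2: issue MUL r3<-Mul2 | r0:9,r1:2,r2:8,r3:Mul2
c3: issue ADD r3<-Add1 | r0:9,r1:2,r2:8,r3:Add1
c4: issue ADD r3<-Add2 | r0:9,r1:2,r2:8,r3:Add2
c5: CDB Mul1=4; stall | r0:9,r1:2,r2:8,r3:Add2
c6: CDB Mul2=18; stall | r0:9,r1:2,r2:8,r3:Add2
c7: stall | r0:9,r1:2,r2:8,r3:Add2
c8: CDB Add1=36; issue ADD r2<-Add1 | r0:9,r1:2,r2:Add1,r3:Add2
c9: - | r0:9,r1:2,r2:Add1,r3:Add2
c10: CDB Add2=45 | r0:9,r1:2,r2:Add1,r3:45
c11: - | r0:9,r1:2,r2:Add1,r3:45
c12: CDB Add1=54 | r0:9,r1:2,r2:54,r3:45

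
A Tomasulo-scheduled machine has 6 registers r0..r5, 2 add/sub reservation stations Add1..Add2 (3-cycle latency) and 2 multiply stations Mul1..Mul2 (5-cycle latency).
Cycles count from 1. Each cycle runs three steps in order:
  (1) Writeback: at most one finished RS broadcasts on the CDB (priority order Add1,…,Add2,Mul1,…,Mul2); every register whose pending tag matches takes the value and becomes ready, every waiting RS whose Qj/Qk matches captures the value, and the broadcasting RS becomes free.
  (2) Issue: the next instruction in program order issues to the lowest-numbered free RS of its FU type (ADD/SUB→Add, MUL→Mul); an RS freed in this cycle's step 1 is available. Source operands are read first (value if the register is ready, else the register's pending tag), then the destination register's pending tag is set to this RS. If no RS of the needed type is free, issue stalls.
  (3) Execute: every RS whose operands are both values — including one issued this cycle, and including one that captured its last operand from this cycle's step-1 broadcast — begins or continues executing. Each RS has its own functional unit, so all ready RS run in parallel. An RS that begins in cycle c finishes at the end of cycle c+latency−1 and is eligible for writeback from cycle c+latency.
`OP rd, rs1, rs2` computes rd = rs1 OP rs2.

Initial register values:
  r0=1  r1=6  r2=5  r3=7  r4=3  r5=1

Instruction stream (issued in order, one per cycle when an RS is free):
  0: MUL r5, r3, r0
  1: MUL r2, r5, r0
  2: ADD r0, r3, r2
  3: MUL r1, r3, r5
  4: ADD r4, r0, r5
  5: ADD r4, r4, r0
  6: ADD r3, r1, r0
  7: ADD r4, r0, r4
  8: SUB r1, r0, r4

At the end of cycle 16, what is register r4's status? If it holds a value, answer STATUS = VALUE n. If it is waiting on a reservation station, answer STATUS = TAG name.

STATUS = TAG Add1

cycle 1: issue MUL r5<-Mul1 // r0:1,r1:6,r2:5,r3:7,r4:3,r5:Mul1
cycle 2: issue MUL r2<-Mul2 // r0:1,r1:6,r2:Mul2,r3:7,r4:3,r5:Mul1
cycle 3: issue ADD r0<-Add1 // r0:Add1,r1:6,r2:Mul2,r3:7,r4:3,r5:Mul1
cycle 4: stall // r0:Add1,r1:6,r2:Mul2,r3:7,r4:3,r5:Mul1
cycle 5: stall // r0:Add1,r1:6,r2:Mul2,r3:7,r4:3,r5:Mul1
cycle 6: CDB Mul1=7; issue MUL r1<-Mul1 // r0:Add1,r1:Mul1,r2:Mul2,r3:7,r4:3,r5:7
cycle 7: issue ADD r4<-Add2 // r0:Add1,r1:Mul1,r2:Mul2,r3:7,r4:Add2,r5:7
cycle 8: stall // r0:Add1,r1:Mul1,r2:Mul2,r3:7,r4:Add2,r5:7
cycle 9: stall // r0:Add1,r1:Mul1,r2:Mul2,r3:7,r4:Add2,r5:7
cycle 10: stall // r0:Add1,r1:Mul1,r2:Mul2,r3:7,r4:Add2,r5:7
cycle 11: CDB Mul1=49; stall // r0:Add1,r1:49,r2:Mul2,r3:7,r4:Add2,r5:7
cycle 12: CDB Mul2=7; stall // r0:Add1,r1:49,r2:7,r3:7,r4:Add2,r5:7
cycle 13: stall // r0:Add1,r1:49,r2:7,r3:7,r4:Add2,r5:7
cycle 14: stall // r0:Add1,r1:49,r2:7,r3:7,r4:Add2,r5:7
cycle 15: CDB Add1=14; issue ADD r4<-Add1 // r0:14,r1:49,r2:7,r3:7,r4:Add1,r5:7
cycle 16: stall // r0:14,r1:49,r2:7,r3:7,r4:Add1,r5:7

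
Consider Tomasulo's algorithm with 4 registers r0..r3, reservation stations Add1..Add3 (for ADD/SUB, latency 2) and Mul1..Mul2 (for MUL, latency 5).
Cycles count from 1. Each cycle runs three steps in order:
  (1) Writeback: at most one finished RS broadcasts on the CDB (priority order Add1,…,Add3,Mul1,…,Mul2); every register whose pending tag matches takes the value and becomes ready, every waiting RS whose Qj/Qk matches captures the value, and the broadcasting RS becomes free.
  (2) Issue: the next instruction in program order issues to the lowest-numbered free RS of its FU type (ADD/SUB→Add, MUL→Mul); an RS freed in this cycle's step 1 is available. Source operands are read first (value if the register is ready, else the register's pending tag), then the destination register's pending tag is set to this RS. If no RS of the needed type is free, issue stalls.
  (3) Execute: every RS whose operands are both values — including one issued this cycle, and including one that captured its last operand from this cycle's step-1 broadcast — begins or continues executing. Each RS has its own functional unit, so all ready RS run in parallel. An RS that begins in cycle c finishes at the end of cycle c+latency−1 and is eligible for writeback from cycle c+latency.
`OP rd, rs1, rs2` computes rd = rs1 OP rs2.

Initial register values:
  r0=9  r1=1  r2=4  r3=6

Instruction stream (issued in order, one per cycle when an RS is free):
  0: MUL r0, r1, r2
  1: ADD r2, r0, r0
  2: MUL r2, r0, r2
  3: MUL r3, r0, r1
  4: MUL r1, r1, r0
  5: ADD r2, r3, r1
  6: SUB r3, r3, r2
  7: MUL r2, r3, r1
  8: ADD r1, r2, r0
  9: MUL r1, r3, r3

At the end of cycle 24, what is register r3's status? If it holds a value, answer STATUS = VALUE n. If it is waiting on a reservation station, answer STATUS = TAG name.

c1: issue MUL r0<-Mul1 | r0:Mul1,r1:1,r2:4,r3:6
c2: issue ADD r2<-Add1 | r0:Mul1,r1:1,r2:Add1,r3:6
c3: issue MUL r2<-Mul2 | r0:Mul1,r1:1,r2:Mul2,r3:6
c4: stall | r0:Mul1,r1:1,r2:Mul2,r3:6
c5: stall | r0:Mul1,r1:1,r2:Mul2,r3:6
c6: CDB Mul1=4; issue MUL r3<-Mul1 | r0:4,r1:1,r2:Mul2,r3:Mul1
c7: stall | r0:4,r1:1,r2:Mul2,r3:Mul1
c8: CDB Add1=8; stall | r0:4,r1:1,r2:Mul2,r3:Mul1
c9: stall | r0:4,r1:1,r2:Mul2,r3:Mul1
c10: stall | r0:4,r1:1,r2:Mul2,r3:Mul1
c11: CDB Mul1=4; issue MUL r1<-Mul1 | r0:4,r1:Mul1,r2:Mul2,r3:4
c12: issue ADD r2<-Add1 | r0:4,r1:Mul1,r2:Add1,r3:4
c13: CDB Mul2=32; issue SUB r3<-Add2 | r0:4,r1:Mul1,r2:Add1,r3:Add2
c14: issue MUL r2<-Mul2 | r0:4,r1:Mul1,r2:Mul2,r3:Add2
c15: issue ADD r1<-Add3 | r0:4,r1:Add3,r2:Mul2,r3:Add2
c16: CDB Mul1=4; issue MUL r1<-Mul1 | r0:4,r1:Mul1,r2:Mul2,r3:Add2
c17: - | r0:4,r1:Mul1,r2:Mul2,r3:Add2
c18: CDB Add1=8 | r0:4,r1:Mul1,r2:Mul2,r3:Add2
c19: - | r0:4,r1:Mul1,r2:Mul2,r3:Add2
c20: CDB Add2=-4 | r0:4,r1:Mul1,r2:Mul2,r3:-4
c21: - | r0:4,r1:Mul1,r2:Mul2,r3:-4
c22: - | r0:4,r1:Mul1,r2:Mul2,r3:-4
c23: - | r0:4,r1:Mul1,r2:Mul2,r3:-4
c24: - | r0:4,r1:Mul1,r2:Mul2,r3:-4

STATUS = VALUE -4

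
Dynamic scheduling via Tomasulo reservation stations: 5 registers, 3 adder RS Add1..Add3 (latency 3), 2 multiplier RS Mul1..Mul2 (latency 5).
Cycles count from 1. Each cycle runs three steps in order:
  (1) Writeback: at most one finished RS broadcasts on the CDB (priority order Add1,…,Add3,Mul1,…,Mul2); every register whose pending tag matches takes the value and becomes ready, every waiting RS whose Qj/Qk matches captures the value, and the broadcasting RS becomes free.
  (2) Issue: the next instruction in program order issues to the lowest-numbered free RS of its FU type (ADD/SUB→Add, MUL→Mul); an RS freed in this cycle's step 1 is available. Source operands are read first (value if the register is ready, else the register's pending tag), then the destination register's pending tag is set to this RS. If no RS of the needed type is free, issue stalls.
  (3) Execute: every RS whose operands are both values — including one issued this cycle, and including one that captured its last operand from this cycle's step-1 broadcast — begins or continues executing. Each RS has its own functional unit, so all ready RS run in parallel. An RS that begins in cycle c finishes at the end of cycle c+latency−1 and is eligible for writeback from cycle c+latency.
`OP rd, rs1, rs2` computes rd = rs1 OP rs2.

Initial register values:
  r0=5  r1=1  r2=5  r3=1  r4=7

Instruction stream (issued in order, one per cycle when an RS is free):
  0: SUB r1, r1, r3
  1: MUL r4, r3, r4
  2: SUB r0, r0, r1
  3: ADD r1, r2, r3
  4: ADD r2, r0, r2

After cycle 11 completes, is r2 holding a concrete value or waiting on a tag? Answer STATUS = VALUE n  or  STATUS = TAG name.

STATUS = VALUE 10

cycle 1: issue SUB r1<-Add1 // r0:5,r1:Add1,r2:5,r3:1,r4:7
cycle 2: issue MUL r4<-Mul1 // r0:5,r1:Add1,r2:5,r3:1,r4:Mul1
cycle 3: issue SUB r0<-Add2 // r0:Add2,r1:Add1,r2:5,r3:1,r4:Mul1
cycle 4: CDB Add1=0; issue ADD r1<-Add1 // r0:Add2,r1:Add1,r2:5,r3:1,r4:Mul1
cycle 5: issue ADD r2<-Add3 // r0:Add2,r1:Add1,r2:Add3,r3:1,r4:Mul1
cycle 6: - // r0:Add2,r1:Add1,r2:Add3,r3:1,r4:Mul1
cycle 7: CDB Add1=6 // r0:Add2,r1:6,r2:Add3,r3:1,r4:Mul1
cycle 8: CDB Add2=5 // r0:5,r1:6,r2:Add3,r3:1,r4:Mul1
cycle 9: CDB Mul1=7 // r0:5,r1:6,r2:Add3,r3:1,r4:7
cycle 10: - // r0:5,r1:6,r2:Add3,r3:1,r4:7
cycle 11: CDB Add3=10 // r0:5,r1:6,r2:10,r3:1,r4:7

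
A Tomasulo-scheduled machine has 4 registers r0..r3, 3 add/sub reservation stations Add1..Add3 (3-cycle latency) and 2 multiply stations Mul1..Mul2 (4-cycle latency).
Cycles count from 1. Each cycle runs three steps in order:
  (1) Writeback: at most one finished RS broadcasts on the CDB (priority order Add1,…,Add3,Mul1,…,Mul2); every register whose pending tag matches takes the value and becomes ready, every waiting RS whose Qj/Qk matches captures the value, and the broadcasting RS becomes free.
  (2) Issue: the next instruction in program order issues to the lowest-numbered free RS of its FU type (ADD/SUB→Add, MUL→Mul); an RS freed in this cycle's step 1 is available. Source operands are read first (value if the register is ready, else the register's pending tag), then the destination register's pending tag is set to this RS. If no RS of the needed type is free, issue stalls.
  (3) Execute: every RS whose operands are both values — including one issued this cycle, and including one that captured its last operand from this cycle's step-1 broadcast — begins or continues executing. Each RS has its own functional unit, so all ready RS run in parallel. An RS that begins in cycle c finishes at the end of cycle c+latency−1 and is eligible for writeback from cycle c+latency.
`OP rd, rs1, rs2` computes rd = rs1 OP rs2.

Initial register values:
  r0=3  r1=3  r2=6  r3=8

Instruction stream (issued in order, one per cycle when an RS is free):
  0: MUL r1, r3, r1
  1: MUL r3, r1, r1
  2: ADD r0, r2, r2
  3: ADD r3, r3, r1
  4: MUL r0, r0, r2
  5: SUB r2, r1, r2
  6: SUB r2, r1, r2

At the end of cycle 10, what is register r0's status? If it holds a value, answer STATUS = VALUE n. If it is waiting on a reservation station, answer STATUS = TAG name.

STATUS = VALUE 72

  c1: issue MUL r1<-Mul1  regs: r0:3,r1:Mul1,r2:6,r3:8
  c2: issue MUL r3<-Mul2  regs: r0:3,r1:Mul1,r2:6,r3:Mul2
  c3: issue ADD r0<-Add1  regs: r0:Add1,r1:Mul1,r2:6,r3:Mul2
  c4: issue ADD r3<-Add2  regs: r0:Add1,r1:Mul1,r2:6,r3:Add2
  c5: CDB Mul1=24; issue MUL r0<-Mul1  regs: r0:Mul1,r1:24,r2:6,r3:Add2
  c6: CDB Add1=12; issue SUB r2<-Add1  regs: r0:Mul1,r1:24,r2:Add1,r3:Add2
  c7: issue SUB r2<-Add3  regs: r0:Mul1,r1:24,r2:Add3,r3:Add2
  c8: -  regs: r0:Mul1,r1:24,r2:Add3,r3:Add2
  c9: CDB Add1=18  regs: r0:Mul1,r1:24,r2:Add3,r3:Add2
  c10: CDB Mul1=72  regs: r0:72,r1:24,r2:Add3,r3:Add2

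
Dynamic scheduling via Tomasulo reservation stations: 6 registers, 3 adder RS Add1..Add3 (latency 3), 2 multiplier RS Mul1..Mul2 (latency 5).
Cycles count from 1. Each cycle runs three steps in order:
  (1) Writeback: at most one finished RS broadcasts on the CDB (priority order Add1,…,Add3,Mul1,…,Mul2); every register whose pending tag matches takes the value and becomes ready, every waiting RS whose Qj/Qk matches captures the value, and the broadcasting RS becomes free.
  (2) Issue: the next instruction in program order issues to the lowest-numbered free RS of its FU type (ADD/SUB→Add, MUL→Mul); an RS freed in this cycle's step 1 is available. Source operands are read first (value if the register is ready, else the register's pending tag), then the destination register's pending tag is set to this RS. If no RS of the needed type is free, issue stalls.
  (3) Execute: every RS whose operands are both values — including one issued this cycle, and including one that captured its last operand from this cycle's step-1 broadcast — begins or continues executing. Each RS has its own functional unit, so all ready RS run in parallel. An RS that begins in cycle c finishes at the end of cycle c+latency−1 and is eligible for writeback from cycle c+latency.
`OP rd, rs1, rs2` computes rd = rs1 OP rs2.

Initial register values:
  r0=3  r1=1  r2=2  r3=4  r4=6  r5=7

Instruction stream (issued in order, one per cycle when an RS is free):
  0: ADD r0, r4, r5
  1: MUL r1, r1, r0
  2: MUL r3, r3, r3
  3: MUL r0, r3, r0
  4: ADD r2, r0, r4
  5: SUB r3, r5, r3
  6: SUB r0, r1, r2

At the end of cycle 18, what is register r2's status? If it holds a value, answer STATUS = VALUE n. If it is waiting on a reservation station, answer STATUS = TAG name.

cycle 1: issue ADD r0<-Add1 // r0:Add1,r1:1,r2:2,r3:4,r4:6,r5:7
cycle 2: issue MUL r1<-Mul1 // r0:Add1,r1:Mul1,r2:2,r3:4,r4:6,r5:7
cycle 3: issue MUL r3<-Mul2 // r0:Add1,r1:Mul1,r2:2,r3:Mul2,r4:6,r5:7
cycle 4: CDB Add1=13; stall // r0:13,r1:Mul1,r2:2,r3:Mul2,r4:6,r5:7
cycle 5: stall // r0:13,r1:Mul1,r2:2,r3:Mul2,r4:6,r5:7
cycle 6: stall // r0:13,r1:Mul1,r2:2,r3:Mul2,r4:6,r5:7
cycle 7: stall // r0:13,r1:Mul1,r2:2,r3:Mul2,r4:6,r5:7
cycle 8: CDB Mul2=16; issue MUL r0<-Mul2 // r0:Mul2,r1:Mul1,r2:2,r3:16,r4:6,r5:7
cycle 9: CDB Mul1=13; issue ADD r2<-Add1 // r0:Mul2,r1:13,r2:Add1,r3:16,r4:6,r5:7
cycle 10: issue SUB r3<-Add2 // r0:Mul2,r1:13,r2:Add1,r3:Add2,r4:6,r5:7
cycle 11: issue SUB r0<-Add3 // r0:Add3,r1:13,r2:Add1,r3:Add2,r4:6,r5:7
cycle 12: - // r0:Add3,r1:13,r2:Add1,r3:Add2,r4:6,r5:7
cycle 13: CDB Add2=-9 // r0:Add3,r1:13,r2:Add1,r3:-9,r4:6,r5:7
cycle 14: CDB Mul2=208 // r0:Add3,r1:13,r2:Add1,r3:-9,r4:6,r5:7
cycle 15: - // r0:Add3,r1:13,r2:Add1,r3:-9,r4:6,r5:7
cycle 16: - // r0:Add3,r1:13,r2:Add1,r3:-9,r4:6,r5:7
cycle 17: CDB Add1=214 // r0:Add3,r1:13,r2:214,r3:-9,r4:6,r5:7
cycle 18: - // r0:Add3,r1:13,r2:214,r3:-9,r4:6,r5:7

STATUS = VALUE 214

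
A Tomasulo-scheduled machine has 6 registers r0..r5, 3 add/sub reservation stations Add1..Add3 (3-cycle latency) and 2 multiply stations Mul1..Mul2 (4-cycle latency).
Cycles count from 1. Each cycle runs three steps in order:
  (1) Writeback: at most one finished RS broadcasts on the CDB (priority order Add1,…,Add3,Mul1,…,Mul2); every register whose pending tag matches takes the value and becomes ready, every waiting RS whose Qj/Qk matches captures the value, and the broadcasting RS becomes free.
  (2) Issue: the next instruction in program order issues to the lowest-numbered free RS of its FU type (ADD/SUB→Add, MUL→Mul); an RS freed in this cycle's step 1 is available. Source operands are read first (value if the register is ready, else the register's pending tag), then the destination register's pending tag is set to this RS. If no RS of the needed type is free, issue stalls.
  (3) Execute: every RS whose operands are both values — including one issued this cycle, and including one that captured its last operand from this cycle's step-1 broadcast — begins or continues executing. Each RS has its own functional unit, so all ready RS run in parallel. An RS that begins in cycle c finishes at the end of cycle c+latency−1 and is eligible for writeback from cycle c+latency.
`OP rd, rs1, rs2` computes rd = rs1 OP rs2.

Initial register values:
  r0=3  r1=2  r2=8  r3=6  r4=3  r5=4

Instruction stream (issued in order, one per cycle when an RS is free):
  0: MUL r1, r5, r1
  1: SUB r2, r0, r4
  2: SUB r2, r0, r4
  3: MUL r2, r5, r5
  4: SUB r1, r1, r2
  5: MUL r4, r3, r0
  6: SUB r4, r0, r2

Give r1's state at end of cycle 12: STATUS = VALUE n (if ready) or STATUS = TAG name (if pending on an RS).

STATUS = VALUE -8

cycle 1: issue MUL r1<-Mul1 // r0:3,r1:Mul1,r2:8,r3:6,r4:3,r5:4
cycle 2: issue SUB r2<-Add1 // r0:3,r1:Mul1,r2:Add1,r3:6,r4:3,r5:4
cycle 3: issue SUB r2<-Add2 // r0:3,r1:Mul1,r2:Add2,r3:6,r4:3,r5:4
cycle 4: issue MUL r2<-Mul2 // r0:3,r1:Mul1,r2:Mul2,r3:6,r4:3,r5:4
cycle 5: CDB Add1=0; issue SUB r1<-Add1 // r0:3,r1:Add1,r2:Mul2,r3:6,r4:3,r5:4
cycle 6: CDB Add2=0; stall // r0:3,r1:Add1,r2:Mul2,r3:6,r4:3,r5:4
cycle 7: CDB Mul1=8; issue MUL r4<-Mul1 // r0:3,r1:Add1,r2:Mul2,r3:6,r4:Mul1,r5:4
cycle 8: CDB Mul2=16; issue SUB r4<-Add2 // r0:3,r1:Add1,r2:16,r3:6,r4:Add2,r5:4
cycle 9: - // r0:3,r1:Add1,r2:16,r3:6,r4:Add2,r5:4
cycle 10: - // r0:3,r1:Add1,r2:16,r3:6,r4:Add2,r5:4
cycle 11: CDB Add1=-8 // r0:3,r1:-8,r2:16,r3:6,r4:Add2,r5:4
cycle 12: CDB Add2=-13 // r0:3,r1:-8,r2:16,r3:6,r4:-13,r5:4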